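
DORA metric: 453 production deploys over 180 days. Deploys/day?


Formula: deployments per day = releases / days
= 453 / 180
= 2.517 deploys/day
(equivalently, 17.62 deploys/week)

2.517 deploys/day


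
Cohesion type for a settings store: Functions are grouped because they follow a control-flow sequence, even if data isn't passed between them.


Reasoning: Grouped by order of execution within a routine, not by data flow
Type: Procedural cohesion

Procedural cohesion


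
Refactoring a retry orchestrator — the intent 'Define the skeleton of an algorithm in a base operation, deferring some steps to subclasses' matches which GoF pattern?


This matches the Template Method pattern

Template Method


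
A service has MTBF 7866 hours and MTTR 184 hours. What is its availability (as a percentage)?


Availability = MTBF / (MTBF + MTTR)
Availability = 7866 / (7866 + 184)
Availability = 7866 / 8050
Availability = 97.7143%

97.7143%


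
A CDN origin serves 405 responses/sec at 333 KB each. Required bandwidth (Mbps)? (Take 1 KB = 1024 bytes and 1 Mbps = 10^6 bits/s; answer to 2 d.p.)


Formula: Mbps = payload_bytes * RPS * 8 / 1e6
Payload per request = 333 KB = 333 * 1024 = 340992 bytes
Total bytes/sec = 340992 * 405 = 138101760
Total bits/sec = 138101760 * 8 = 1104814080
Mbps = 1104814080 / 1e6 = 1104.81

1104.81 Mbps


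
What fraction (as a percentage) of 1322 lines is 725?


Coverage = covered / total * 100
Coverage = 725 / 1322 * 100
Coverage = 54.84%

54.84%


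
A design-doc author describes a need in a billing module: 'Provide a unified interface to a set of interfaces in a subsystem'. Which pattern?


This matches the Facade pattern

Facade


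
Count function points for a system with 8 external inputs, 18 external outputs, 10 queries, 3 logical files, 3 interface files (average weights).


UFP = EI*4 + EO*5 + EQ*4 + ILF*10 + EIF*7
UFP = 8*4 + 18*5 + 10*4 + 3*10 + 3*7
UFP = 32 + 90 + 40 + 30 + 21
UFP = 213

213


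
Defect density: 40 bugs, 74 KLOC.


Defect density = defects / KLOC
Defect density = 40 / 74
Defect density = 0.541 defects/KLOC

0.541 defects/KLOC


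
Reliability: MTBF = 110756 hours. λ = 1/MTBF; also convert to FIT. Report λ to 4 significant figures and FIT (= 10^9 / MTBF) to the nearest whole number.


Formula: λ = 1 / MTBF; FIT = λ × 1e9 = 1e9 / MTBF
λ = 1 / 110756 ≈ 9.029e-06 failures/hour
FIT = 1e9 / 110756 ≈ 9029 failures per 1e9 hours (nearest whole number)

λ = 9.029e-06 /h, FIT = 9029


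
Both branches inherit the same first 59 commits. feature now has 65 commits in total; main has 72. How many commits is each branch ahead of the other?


Common ancestor: commit #59
feature commits after divergence: 65 - 59 = 6
main commits after divergence: 72 - 59 = 13
feature is 6 commits ahead of main
main is 13 commits ahead of feature

feature ahead: 6, main ahead: 13


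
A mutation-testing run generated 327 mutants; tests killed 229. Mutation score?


Mutation score = killed / total * 100
Mutation score = 229 / 327 * 100
Mutation score = 70.03%

70.03%


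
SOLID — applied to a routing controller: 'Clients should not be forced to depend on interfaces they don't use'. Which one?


This describes the Interface Segregation Principle (ISP)

Interface Segregation Principle (ISP)


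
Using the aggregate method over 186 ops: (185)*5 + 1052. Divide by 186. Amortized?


Formula: Amortized cost = Total cost / Operations
Total cost = (185 * 5) + (1 * 1052)
Total cost = 925 + 1052 = 1977
Amortized = 1977 / 186 = 10.629

10.629


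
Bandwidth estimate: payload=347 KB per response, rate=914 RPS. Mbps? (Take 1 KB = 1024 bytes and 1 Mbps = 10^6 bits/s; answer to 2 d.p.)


Formula: Mbps = payload_bytes * RPS * 8 / 1e6
Payload per request = 347 KB = 347 * 1024 = 355328 bytes
Total bytes/sec = 355328 * 914 = 324769792
Total bits/sec = 324769792 * 8 = 2598158336
Mbps = 2598158336 / 1e6 = 2598.16

2598.16 Mbps


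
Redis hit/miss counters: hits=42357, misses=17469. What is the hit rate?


Formula: hit rate = hits / (hits + misses) * 100
hit rate = 42357 / (42357 + 17469) * 100
hit rate = 42357 / 59826 * 100
hit rate = 70.8%

70.8%


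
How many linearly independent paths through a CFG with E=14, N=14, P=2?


Formula: V(G) = E - N + 2P
V(G) = 14 - 14 + 2*2
V(G) = 0 + 4
V(G) = 4

4


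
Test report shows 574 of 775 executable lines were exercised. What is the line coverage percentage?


Coverage = covered / total * 100
Coverage = 574 / 775 * 100
Coverage = 74.06%

74.06%


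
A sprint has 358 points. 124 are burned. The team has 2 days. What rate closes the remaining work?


Formula: Required rate = Remaining points / Days left
Remaining = 358 - 124 = 234 points
Required rate = 234 / 2 = 117.0 points/day

117.0 points/day


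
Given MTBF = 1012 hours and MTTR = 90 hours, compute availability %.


Availability = MTBF / (MTBF + MTTR)
Availability = 1012 / (1012 + 90)
Availability = 1012 / 1102
Availability = 91.833%

91.833%


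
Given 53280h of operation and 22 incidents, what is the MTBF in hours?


Formula: MTBF = Total operating time / Number of failures
MTBF = 53280 / 22
MTBF = 2421.82 hours

2421.82 hours


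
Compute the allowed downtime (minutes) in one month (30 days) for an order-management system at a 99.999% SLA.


Formula: allowed downtime = period * (100 - SLA) / 100
Period (month (30 days)) = 43200 minutes
Unavailability fraction = (100 - 99.999) / 100
Allowed downtime = 43200 * (100 - 99.999) / 100
Allowed downtime = 0.432 minutes

0.432 minutes


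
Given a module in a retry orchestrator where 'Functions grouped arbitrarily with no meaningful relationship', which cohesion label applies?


Reasoning: Worst: random grouping
Type: Coincidental cohesion

Coincidental cohesion


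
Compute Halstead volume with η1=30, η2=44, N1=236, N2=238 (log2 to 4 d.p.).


Formula: V = N * log2(η), where N = N1 + N2 and η = η1 + η2
η = 30 + 44 = 74
N = 236 + 238 = 474
log2(74) ≈ 6.2095
V = 474 * 6.2095 = 2943.30

2943.30


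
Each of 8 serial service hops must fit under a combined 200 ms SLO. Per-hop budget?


Formula: per_stage = total_budget / stages
per_stage = 200 / 8
per_stage = 25.0 ms

25.0 ms


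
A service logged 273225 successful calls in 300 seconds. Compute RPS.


Formula: throughput = requests / seconds
throughput = 273225 / 300
throughput = 910.75 requests/second

910.75 requests/second


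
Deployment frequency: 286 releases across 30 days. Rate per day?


Formula: deployments per day = releases / days
= 286 / 30
= 9.533 deploys/day
(equivalently, 66.73 deploys/week)

9.533 deploys/day


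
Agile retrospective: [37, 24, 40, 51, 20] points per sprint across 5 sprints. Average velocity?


Formula: Avg velocity = Total points / Number of sprints
Points: [37, 24, 40, 51, 20]
Sum = 37 + 24 + 40 + 51 + 20 = 172
Avg velocity = 172 / 5 = 34.4 points/sprint

34.4 points/sprint


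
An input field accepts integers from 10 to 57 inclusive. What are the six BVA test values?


Range: [10, 57]
Boundaries: just below min, min, min+1, max-1, max, just above max
Values: [9, 10, 11, 56, 57, 58]

[9, 10, 11, 56, 57, 58]


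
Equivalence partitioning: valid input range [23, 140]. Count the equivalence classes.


Valid range: [23, 140]
Class 1: x < 23 — invalid
Class 2: 23 ≤ x ≤ 140 — valid
Class 3: x > 140 — invalid
Total equivalence classes: 3

3 equivalence classes


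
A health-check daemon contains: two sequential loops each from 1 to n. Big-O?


Reasoning: sequential dominates: O(n) + O(n) = O(n)
Complexity: O(n)

O(n)


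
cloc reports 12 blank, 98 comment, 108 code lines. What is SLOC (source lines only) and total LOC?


Total LOC = blank + comment + code
Total LOC = 12 + 98 + 108 = 218
SLOC (source only) = code = 108

Total LOC: 218, SLOC: 108


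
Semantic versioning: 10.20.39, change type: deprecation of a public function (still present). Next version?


Current: 10.20.39
Change category: 'deprecation of a public function (still present)' → minor bump
SemVer rule: minor bump → increment MINOR, reset PATCH to 0 (MAJOR unchanged)
New: 10.21.0

10.21.0


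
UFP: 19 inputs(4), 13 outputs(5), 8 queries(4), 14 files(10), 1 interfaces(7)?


UFP = EI*4 + EO*5 + EQ*4 + ILF*10 + EIF*7
UFP = 19*4 + 13*5 + 8*4 + 14*10 + 1*7
UFP = 76 + 65 + 32 + 140 + 7
UFP = 320

320


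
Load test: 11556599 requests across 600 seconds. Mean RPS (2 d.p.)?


Formula: throughput = requests / seconds
throughput = 11556599 / 600
throughput = 19261.0 requests/second

19261.0 requests/second


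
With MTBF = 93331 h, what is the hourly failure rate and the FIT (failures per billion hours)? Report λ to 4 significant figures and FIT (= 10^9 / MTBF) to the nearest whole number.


Formula: λ = 1 / MTBF; FIT = λ × 1e9 = 1e9 / MTBF
λ = 1 / 93331 ≈ 1.071e-05 failures/hour
FIT = 1e9 / 93331 ≈ 10715 failures per 1e9 hours (nearest whole number)

λ = 1.071e-05 /h, FIT = 10715


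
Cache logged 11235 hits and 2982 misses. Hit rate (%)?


Formula: hit rate = hits / (hits + misses) * 100
hit rate = 11235 / (11235 + 2982) * 100
hit rate = 11235 / 14217 * 100
hit rate = 79.03%

79.03%


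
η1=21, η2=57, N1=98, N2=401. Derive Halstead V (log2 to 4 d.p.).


Formula: V = N * log2(η), where N = N1 + N2 and η = η1 + η2
η = 21 + 57 = 78
N = 98 + 401 = 499
log2(78) ≈ 6.2854
V = 499 * 6.2854 = 3136.41

3136.41


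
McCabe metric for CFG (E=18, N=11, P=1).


Formula: V(G) = E - N + 2P
V(G) = 18 - 11 + 2*1
V(G) = 7 + 2
V(G) = 9

9


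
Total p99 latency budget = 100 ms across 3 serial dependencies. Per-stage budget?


Formula: per_stage = total_budget / stages
per_stage = 100 / 3
per_stage = 33.33 ms

33.33 ms


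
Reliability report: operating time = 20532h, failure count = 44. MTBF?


Formula: MTBF = Total operating time / Number of failures
MTBF = 20532 / 44
MTBF = 466.64 hours

466.64 hours


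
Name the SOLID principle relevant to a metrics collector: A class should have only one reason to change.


This describes the Single Responsibility Principle (SRP)

Single Responsibility Principle (SRP)


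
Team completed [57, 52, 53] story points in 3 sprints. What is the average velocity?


Formula: Avg velocity = Total points / Number of sprints
Points: [57, 52, 53]
Sum = 57 + 52 + 53 = 162
Avg velocity = 162 / 3 = 54.0 points/sprint

54.0 points/sprint


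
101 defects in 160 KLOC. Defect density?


Defect density = defects / KLOC
Defect density = 101 / 160
Defect density = 0.631 defects/KLOC

0.631 defects/KLOC


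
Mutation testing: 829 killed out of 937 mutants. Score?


Mutation score = killed / total * 100
Mutation score = 829 / 937 * 100
Mutation score = 88.47%

88.47%


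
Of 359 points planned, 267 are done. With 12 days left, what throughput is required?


Formula: Required rate = Remaining points / Days left
Remaining = 359 - 267 = 92 points
Required rate = 92 / 12 = 7.67 points/day

7.67 points/day


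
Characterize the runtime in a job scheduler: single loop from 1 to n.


Reasoning: one pass through n items
Complexity: O(n)

O(n)


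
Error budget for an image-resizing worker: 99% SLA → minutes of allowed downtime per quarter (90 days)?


Formula: allowed downtime = period * (100 - SLA) / 100
Period (quarter (90 days)) = 129600 minutes
Unavailability fraction = (100 - 99.0) / 100
Allowed downtime = 129600 * (100 - 99.0) / 100
Allowed downtime = 1296.0 minutes

1296.0 minutes


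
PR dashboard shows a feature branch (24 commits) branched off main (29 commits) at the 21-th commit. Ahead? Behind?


Common ancestor: commit #21
feature commits after divergence: 24 - 21 = 3
main commits after divergence: 29 - 21 = 8
feature is 3 commits ahead of main
main is 8 commits ahead of feature

feature ahead: 3, main ahead: 8


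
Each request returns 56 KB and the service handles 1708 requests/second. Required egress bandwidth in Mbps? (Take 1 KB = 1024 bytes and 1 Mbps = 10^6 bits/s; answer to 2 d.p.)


Formula: Mbps = payload_bytes * RPS * 8 / 1e6
Payload per request = 56 KB = 56 * 1024 = 57344 bytes
Total bytes/sec = 57344 * 1708 = 97943552
Total bits/sec = 97943552 * 8 = 783548416
Mbps = 783548416 / 1e6 = 783.55

783.55 Mbps


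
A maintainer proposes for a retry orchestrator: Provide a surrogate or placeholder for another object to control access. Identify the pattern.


This matches the Proxy pattern

Proxy


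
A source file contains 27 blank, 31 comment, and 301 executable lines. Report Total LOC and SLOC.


Total LOC = blank + comment + code
Total LOC = 27 + 31 + 301 = 359
SLOC (source only) = code = 301

Total LOC: 359, SLOC: 301


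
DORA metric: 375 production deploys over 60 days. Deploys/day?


Formula: deployments per day = releases / days
= 375 / 60
= 6.25 deploys/day
(equivalently, 43.75 deploys/week)

6.25 deploys/day


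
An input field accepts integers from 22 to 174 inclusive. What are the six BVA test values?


Range: [22, 174]
Boundaries: just below min, min, min+1, max-1, max, just above max
Values: [21, 22, 23, 173, 174, 175]

[21, 22, 23, 173, 174, 175]


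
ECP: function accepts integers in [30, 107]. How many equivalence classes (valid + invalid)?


Valid range: [30, 107]
Class 1: x < 30 — invalid
Class 2: 30 ≤ x ≤ 107 — valid
Class 3: x > 107 — invalid
Total equivalence classes: 3

3 equivalence classes


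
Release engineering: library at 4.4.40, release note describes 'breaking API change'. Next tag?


Current: 4.4.40
Change category: 'breaking API change' → major bump
SemVer rule: major bump → increment MAJOR, reset MINOR and PATCH to 0
New: 5.0.0

5.0.0


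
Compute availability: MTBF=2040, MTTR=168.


Availability = MTBF / (MTBF + MTTR)
Availability = 2040 / (2040 + 168)
Availability = 2040 / 2208
Availability = 92.3913%

92.3913%


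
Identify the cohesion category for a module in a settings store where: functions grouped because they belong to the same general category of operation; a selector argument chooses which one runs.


Reasoning: Grouped by category of activity, not by data or sequence
Type: Logical cohesion

Logical cohesion


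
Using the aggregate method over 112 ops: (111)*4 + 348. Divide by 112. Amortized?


Formula: Amortized cost = Total cost / Operations
Total cost = (111 * 4) + (1 * 348)
Total cost = 444 + 348 = 792
Amortized = 792 / 112 = 7.0714

7.0714


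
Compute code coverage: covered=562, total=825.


Coverage = covered / total * 100
Coverage = 562 / 825 * 100
Coverage = 68.12%

68.12%


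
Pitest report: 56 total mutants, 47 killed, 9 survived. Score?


Mutation score = killed / total * 100
Mutation score = 47 / 56 * 100
Mutation score = 83.93%

83.93%


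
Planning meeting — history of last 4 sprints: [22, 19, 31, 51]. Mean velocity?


Formula: Avg velocity = Total points / Number of sprints
Points: [22, 19, 31, 51]
Sum = 22 + 19 + 31 + 51 = 123
Avg velocity = 123 / 4 = 30.75 points/sprint

30.75 points/sprint


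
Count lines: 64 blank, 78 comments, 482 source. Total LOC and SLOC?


Total LOC = blank + comment + code
Total LOC = 64 + 78 + 482 = 624
SLOC (source only) = code = 482

Total LOC: 624, SLOC: 482


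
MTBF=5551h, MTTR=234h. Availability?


Availability = MTBF / (MTBF + MTTR)
Availability = 5551 / (5551 + 234)
Availability = 5551 / 5785
Availability = 95.9551%

95.9551%


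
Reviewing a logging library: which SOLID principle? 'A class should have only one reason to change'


This describes the Single Responsibility Principle (SRP)

Single Responsibility Principle (SRP)


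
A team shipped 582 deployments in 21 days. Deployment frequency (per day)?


Formula: deployments per day = releases / days
= 582 / 21
= 27.714 deploys/day
(equivalently, 194.0 deploys/week)

27.714 deploys/day


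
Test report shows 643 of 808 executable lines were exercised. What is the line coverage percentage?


Coverage = covered / total * 100
Coverage = 643 / 808 * 100
Coverage = 79.58%

79.58%


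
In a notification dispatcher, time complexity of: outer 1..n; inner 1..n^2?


Reasoning: n times n^2
Complexity: O(n^3)

O(n^3)


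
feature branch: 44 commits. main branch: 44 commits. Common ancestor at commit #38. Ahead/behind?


Common ancestor: commit #38
feature commits after divergence: 44 - 38 = 6
main commits after divergence: 44 - 38 = 6
feature is 6 commits ahead of main
main is 6 commits ahead of feature

feature ahead: 6, main ahead: 6


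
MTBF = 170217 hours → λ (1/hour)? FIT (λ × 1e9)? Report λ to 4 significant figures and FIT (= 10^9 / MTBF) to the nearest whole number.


Formula: λ = 1 / MTBF; FIT = λ × 1e9 = 1e9 / MTBF
λ = 1 / 170217 ≈ 5.875e-06 failures/hour
FIT = 1e9 / 170217 ≈ 5875 failures per 1e9 hours (nearest whole number)

λ = 5.875e-06 /h, FIT = 5875


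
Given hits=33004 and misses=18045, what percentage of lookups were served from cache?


Formula: hit rate = hits / (hits + misses) * 100
hit rate = 33004 / (33004 + 18045) * 100
hit rate = 33004 / 51049 * 100
hit rate = 64.65%

64.65%


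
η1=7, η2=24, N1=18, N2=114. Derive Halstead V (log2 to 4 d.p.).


Formula: V = N * log2(η), where N = N1 + N2 and η = η1 + η2
η = 7 + 24 = 31
N = 18 + 114 = 132
log2(31) ≈ 4.9542
V = 132 * 4.9542 = 653.95

653.95


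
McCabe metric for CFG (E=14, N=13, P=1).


Formula: V(G) = E - N + 2P
V(G) = 14 - 13 + 2*1
V(G) = 1 + 2
V(G) = 3

3


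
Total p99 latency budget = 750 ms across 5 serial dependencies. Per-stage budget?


Formula: per_stage = total_budget / stages
per_stage = 750 / 5
per_stage = 150.0 ms

150.0 ms


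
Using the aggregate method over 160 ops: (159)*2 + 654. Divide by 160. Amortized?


Formula: Amortized cost = Total cost / Operations
Total cost = (159 * 2) + (1 * 654)
Total cost = 318 + 654 = 972
Amortized = 972 / 160 = 6.075

6.075


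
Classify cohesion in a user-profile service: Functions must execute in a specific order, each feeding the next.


Reasoning: Output of one is input to next
Type: Sequential cohesion

Sequential cohesion


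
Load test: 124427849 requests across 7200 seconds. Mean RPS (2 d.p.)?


Formula: throughput = requests / seconds
throughput = 124427849 / 7200
throughput = 17281.65 requests/second

17281.65 requests/second


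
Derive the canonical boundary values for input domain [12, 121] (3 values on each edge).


Range: [12, 121]
Boundaries: just below min, min, min+1, max-1, max, just above max
Values: [11, 12, 13, 120, 121, 122]

[11, 12, 13, 120, 121, 122]


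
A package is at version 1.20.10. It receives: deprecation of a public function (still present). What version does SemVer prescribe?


Current: 1.20.10
Change category: 'deprecation of a public function (still present)' → minor bump
SemVer rule: minor bump → increment MINOR, reset PATCH to 0 (MAJOR unchanged)
New: 1.21.0

1.21.0


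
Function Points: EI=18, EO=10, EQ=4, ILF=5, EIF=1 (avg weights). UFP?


UFP = EI*4 + EO*5 + EQ*4 + ILF*10 + EIF*7
UFP = 18*4 + 10*5 + 4*4 + 5*10 + 1*7
UFP = 72 + 50 + 16 + 50 + 7
UFP = 195

195


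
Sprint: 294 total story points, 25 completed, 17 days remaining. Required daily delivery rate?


Formula: Required rate = Remaining points / Days left
Remaining = 294 - 25 = 269 points
Required rate = 269 / 17 = 15.82 points/day

15.82 points/day


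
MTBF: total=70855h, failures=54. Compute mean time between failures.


Formula: MTBF = Total operating time / Number of failures
MTBF = 70855 / 54
MTBF = 1312.13 hours

1312.13 hours


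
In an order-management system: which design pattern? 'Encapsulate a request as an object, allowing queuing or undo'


This matches the Command pattern

Command


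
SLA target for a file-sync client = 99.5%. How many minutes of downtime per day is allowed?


Formula: allowed downtime = period * (100 - SLA) / 100
Period (day) = 1440 minutes
Unavailability fraction = (100 - 99.5) / 100
Allowed downtime = 1440 * (100 - 99.5) / 100
Allowed downtime = 7.2 minutes

7.2 minutes


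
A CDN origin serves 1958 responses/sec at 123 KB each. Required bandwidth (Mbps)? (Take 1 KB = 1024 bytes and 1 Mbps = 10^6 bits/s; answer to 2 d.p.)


Formula: Mbps = payload_bytes * RPS * 8 / 1e6
Payload per request = 123 KB = 123 * 1024 = 125952 bytes
Total bytes/sec = 125952 * 1958 = 246614016
Total bits/sec = 246614016 * 8 = 1972912128
Mbps = 1972912128 / 1e6 = 1972.91

1972.91 Mbps


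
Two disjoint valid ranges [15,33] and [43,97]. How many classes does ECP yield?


Valid ranges: [15,33] and [43,97]
Class 1: x < 15 — invalid
Class 2: 15 ≤ x ≤ 33 — valid
Class 3: 33 < x < 43 — invalid (gap between ranges)
Class 4: 43 ≤ x ≤ 97 — valid
Class 5: x > 97 — invalid
Total equivalence classes: 5

5 equivalence classes


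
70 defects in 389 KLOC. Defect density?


Defect density = defects / KLOC
Defect density = 70 / 389
Defect density = 0.18 defects/KLOC

0.18 defects/KLOC


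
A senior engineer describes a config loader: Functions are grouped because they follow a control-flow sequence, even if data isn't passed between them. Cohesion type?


Reasoning: Grouped by order of execution within a routine, not by data flow
Type: Procedural cohesion

Procedural cohesion


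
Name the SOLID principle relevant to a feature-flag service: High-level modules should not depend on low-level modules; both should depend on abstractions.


This describes the Dependency Inversion Principle (DIP)

Dependency Inversion Principle (DIP)


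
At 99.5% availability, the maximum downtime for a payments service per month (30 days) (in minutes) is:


Formula: allowed downtime = period * (100 - SLA) / 100
Period (month (30 days)) = 43200 minutes
Unavailability fraction = (100 - 99.5) / 100
Allowed downtime = 43200 * (100 - 99.5) / 100
Allowed downtime = 216.0 minutes

216.0 minutes


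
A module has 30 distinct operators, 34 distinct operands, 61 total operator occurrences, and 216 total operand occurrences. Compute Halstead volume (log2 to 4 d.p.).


Formula: V = N * log2(η), where N = N1 + N2 and η = η1 + η2
η = 30 + 34 = 64
N = 61 + 216 = 277
log2(64) ≈ 6.0000
V = 277 * 6.0000 = 1662.00

1662.00


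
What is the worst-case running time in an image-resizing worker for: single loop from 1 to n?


Reasoning: one pass through n items
Complexity: O(n)

O(n)


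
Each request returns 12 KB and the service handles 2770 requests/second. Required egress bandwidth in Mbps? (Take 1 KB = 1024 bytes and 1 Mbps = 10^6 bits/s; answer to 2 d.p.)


Formula: Mbps = payload_bytes * RPS * 8 / 1e6
Payload per request = 12 KB = 12 * 1024 = 12288 bytes
Total bytes/sec = 12288 * 2770 = 34037760
Total bits/sec = 34037760 * 8 = 272302080
Mbps = 272302080 / 1e6 = 272.3

272.3 Mbps


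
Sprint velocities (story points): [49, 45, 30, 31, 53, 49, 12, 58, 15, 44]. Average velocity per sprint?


Formula: Avg velocity = Total points / Number of sprints
Points: [49, 45, 30, 31, 53, 49, 12, 58, 15, 44]
Sum = 49 + 45 + 30 + 31 + 53 + 49 + 12 + 58 + 15 + 44 = 386
Avg velocity = 386 / 10 = 38.6 points/sprint

38.6 points/sprint


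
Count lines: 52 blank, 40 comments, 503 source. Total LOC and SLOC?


Total LOC = blank + comment + code
Total LOC = 52 + 40 + 503 = 595
SLOC (source only) = code = 503

Total LOC: 595, SLOC: 503


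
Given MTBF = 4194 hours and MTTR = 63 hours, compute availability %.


Availability = MTBF / (MTBF + MTTR)
Availability = 4194 / (4194 + 63)
Availability = 4194 / 4257
Availability = 98.5201%

98.5201%


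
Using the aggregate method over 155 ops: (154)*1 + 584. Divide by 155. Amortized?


Formula: Amortized cost = Total cost / Operations
Total cost = (154 * 1) + (1 * 584)
Total cost = 154 + 584 = 738
Amortized = 738 / 155 = 4.7613

4.7613


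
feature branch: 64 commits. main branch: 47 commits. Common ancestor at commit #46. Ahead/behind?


Common ancestor: commit #46
feature commits after divergence: 64 - 46 = 18
main commits after divergence: 47 - 46 = 1
feature is 18 commits ahead of main
main is 1 commits ahead of feature

feature ahead: 18, main ahead: 1


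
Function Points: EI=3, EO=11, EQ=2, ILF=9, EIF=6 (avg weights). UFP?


UFP = EI*4 + EO*5 + EQ*4 + ILF*10 + EIF*7
UFP = 3*4 + 11*5 + 2*4 + 9*10 + 6*7
UFP = 12 + 55 + 8 + 90 + 42
UFP = 207

207


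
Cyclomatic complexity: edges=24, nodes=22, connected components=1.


Formula: V(G) = E - N + 2P
V(G) = 24 - 22 + 2*1
V(G) = 2 + 2
V(G) = 4

4


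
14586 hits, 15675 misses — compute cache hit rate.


Formula: hit rate = hits / (hits + misses) * 100
hit rate = 14586 / (14586 + 15675) * 100
hit rate = 14586 / 30261 * 100
hit rate = 48.2%

48.2%


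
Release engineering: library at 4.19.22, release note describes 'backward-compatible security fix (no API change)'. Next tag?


Current: 4.19.22
Change category: 'backward-compatible security fix (no API change)' → patch bump
SemVer rule: patch bump → increment PATCH (MAJOR and MINOR unchanged)
New: 4.19.23

4.19.23


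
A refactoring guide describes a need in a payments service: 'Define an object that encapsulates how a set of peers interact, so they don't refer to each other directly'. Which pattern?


This matches the Mediator pattern

Mediator


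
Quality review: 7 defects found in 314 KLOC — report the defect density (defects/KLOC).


Defect density = defects / KLOC
Defect density = 7 / 314
Defect density = 0.022 defects/KLOC

0.022 defects/KLOC


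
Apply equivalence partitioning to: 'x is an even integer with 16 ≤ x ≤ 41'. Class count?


Constraint: even integers in [16, 41]
Class 1: x < 16 — out-of-range invalid
Class 2: x in [16,41] but odd — wrong type invalid
Class 3: x in [16,41] and even — valid
Class 4: x > 41 — out-of-range invalid
Total equivalence classes: 4

4 equivalence classes


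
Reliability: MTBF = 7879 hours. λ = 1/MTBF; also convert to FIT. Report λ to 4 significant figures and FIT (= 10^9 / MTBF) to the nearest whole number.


Formula: λ = 1 / MTBF; FIT = λ × 1e9 = 1e9 / MTBF
λ = 1 / 7879 ≈ 1.269e-04 failures/hour
FIT = 1e9 / 7879 ≈ 126920 failures per 1e9 hours (nearest whole number)

λ = 1.269e-04 /h, FIT = 126920


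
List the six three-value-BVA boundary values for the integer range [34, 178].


Range: [34, 178]
Boundaries: just below min, min, min+1, max-1, max, just above max
Values: [33, 34, 35, 177, 178, 179]

[33, 34, 35, 177, 178, 179]


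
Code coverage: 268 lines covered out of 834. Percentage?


Coverage = covered / total * 100
Coverage = 268 / 834 * 100
Coverage = 32.13%

32.13%


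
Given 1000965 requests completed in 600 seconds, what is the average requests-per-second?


Formula: throughput = requests / seconds
throughput = 1000965 / 600
throughput = 1668.28 requests/second

1668.28 requests/second


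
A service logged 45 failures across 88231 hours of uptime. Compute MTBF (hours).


Formula: MTBF = Total operating time / Number of failures
MTBF = 88231 / 45
MTBF = 1960.69 hours

1960.69 hours


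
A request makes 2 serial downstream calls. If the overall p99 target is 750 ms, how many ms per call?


Formula: per_stage = total_budget / stages
per_stage = 750 / 2
per_stage = 375.0 ms

375.0 ms


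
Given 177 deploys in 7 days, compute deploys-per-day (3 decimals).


Formula: deployments per day = releases / days
= 177 / 7
= 25.286 deploys/day
(equivalently, 177.0 deploys/week)

25.286 deploys/day


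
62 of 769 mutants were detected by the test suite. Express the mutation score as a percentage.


Mutation score = killed / total * 100
Mutation score = 62 / 769 * 100
Mutation score = 8.06%

8.06%


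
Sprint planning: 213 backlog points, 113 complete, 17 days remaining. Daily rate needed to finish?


Formula: Required rate = Remaining points / Days left
Remaining = 213 - 113 = 100 points
Required rate = 100 / 17 = 5.88 points/day

5.88 points/day


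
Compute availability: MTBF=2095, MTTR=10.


Availability = MTBF / (MTBF + MTTR)
Availability = 2095 / (2095 + 10)
Availability = 2095 / 2105
Availability = 99.5249%

99.5249%


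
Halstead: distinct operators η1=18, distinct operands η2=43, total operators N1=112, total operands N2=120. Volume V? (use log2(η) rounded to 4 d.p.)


Formula: V = N * log2(η), where N = N1 + N2 and η = η1 + η2
η = 18 + 43 = 61
N = 112 + 120 = 232
log2(61) ≈ 5.9307
V = 232 * 5.9307 = 1375.92

1375.92


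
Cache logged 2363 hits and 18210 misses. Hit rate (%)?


Formula: hit rate = hits / (hits + misses) * 100
hit rate = 2363 / (2363 + 18210) * 100
hit rate = 2363 / 20573 * 100
hit rate = 11.49%

11.49%


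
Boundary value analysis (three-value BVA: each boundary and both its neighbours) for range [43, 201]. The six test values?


Range: [43, 201]
Boundaries: just below min, min, min+1, max-1, max, just above max
Values: [42, 43, 44, 200, 201, 202]

[42, 43, 44, 200, 201, 202]


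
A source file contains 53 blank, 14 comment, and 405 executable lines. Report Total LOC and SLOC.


Total LOC = blank + comment + code
Total LOC = 53 + 14 + 405 = 472
SLOC (source only) = code = 405

Total LOC: 472, SLOC: 405


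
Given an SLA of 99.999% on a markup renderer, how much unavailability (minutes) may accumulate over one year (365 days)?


Formula: allowed downtime = period * (100 - SLA) / 100
Period (year (365 days)) = 525600 minutes
Unavailability fraction = (100 - 99.999) / 100
Allowed downtime = 525600 * (100 - 99.999) / 100
Allowed downtime = 5.256 minutes

5.256 minutes


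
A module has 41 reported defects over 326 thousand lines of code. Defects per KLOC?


Defect density = defects / KLOC
Defect density = 41 / 326
Defect density = 0.126 defects/KLOC

0.126 defects/KLOC


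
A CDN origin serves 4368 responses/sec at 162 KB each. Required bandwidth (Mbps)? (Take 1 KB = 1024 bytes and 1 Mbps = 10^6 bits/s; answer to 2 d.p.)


Formula: Mbps = payload_bytes * RPS * 8 / 1e6
Payload per request = 162 KB = 162 * 1024 = 165888 bytes
Total bytes/sec = 165888 * 4368 = 724598784
Total bits/sec = 724598784 * 8 = 5796790272
Mbps = 5796790272 / 1e6 = 5796.79

5796.79 Mbps


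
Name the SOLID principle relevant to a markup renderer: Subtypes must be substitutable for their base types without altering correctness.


This describes the Liskov Substitution Principle (LSP)

Liskov Substitution Principle (LSP)


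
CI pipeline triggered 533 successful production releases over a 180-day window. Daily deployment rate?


Formula: deployments per day = releases / days
= 533 / 180
= 2.961 deploys/day
(equivalently, 20.73 deploys/week)

2.961 deploys/day


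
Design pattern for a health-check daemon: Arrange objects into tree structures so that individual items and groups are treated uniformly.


This matches the Composite pattern

Composite


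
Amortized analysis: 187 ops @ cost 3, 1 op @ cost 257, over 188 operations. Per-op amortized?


Formula: Amortized cost = Total cost / Operations
Total cost = (187 * 3) + (1 * 257)
Total cost = 561 + 257 = 818
Amortized = 818 / 188 = 4.3511

4.3511


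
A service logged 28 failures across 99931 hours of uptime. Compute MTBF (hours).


Formula: MTBF = Total operating time / Number of failures
MTBF = 99931 / 28
MTBF = 3568.96 hours

3568.96 hours


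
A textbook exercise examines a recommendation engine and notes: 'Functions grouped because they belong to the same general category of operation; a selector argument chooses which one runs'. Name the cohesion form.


Reasoning: Grouped by category of activity, not by data or sequence
Type: Logical cohesion

Logical cohesion


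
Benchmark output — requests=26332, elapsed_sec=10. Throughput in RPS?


Formula: throughput = requests / seconds
throughput = 26332 / 10
throughput = 2633.2 requests/second

2633.2 requests/second


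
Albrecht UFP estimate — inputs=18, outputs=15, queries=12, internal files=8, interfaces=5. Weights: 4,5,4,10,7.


UFP = EI*4 + EO*5 + EQ*4 + ILF*10 + EIF*7
UFP = 18*4 + 15*5 + 12*4 + 8*10 + 5*7
UFP = 72 + 75 + 48 + 80 + 35
UFP = 310

310


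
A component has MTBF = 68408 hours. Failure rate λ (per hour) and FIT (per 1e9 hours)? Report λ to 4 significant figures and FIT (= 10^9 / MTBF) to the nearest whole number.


Formula: λ = 1 / MTBF; FIT = λ × 1e9 = 1e9 / MTBF
λ = 1 / 68408 ≈ 1.462e-05 failures/hour
FIT = 1e9 / 68408 ≈ 14618 failures per 1e9 hours (nearest whole number)

λ = 1.462e-05 /h, FIT = 14618


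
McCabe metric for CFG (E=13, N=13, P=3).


Formula: V(G) = E - N + 2P
V(G) = 13 - 13 + 2*3
V(G) = 0 + 6
V(G) = 6

6


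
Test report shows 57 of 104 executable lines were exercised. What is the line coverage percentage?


Coverage = covered / total * 100
Coverage = 57 / 104 * 100
Coverage = 54.81%

54.81%


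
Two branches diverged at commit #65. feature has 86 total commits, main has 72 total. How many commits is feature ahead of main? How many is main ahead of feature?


Common ancestor: commit #65
feature commits after divergence: 86 - 65 = 21
main commits after divergence: 72 - 65 = 7
feature is 21 commits ahead of main
main is 7 commits ahead of feature

feature ahead: 21, main ahead: 7


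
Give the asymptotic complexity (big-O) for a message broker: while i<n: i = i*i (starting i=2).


Reasoning: squaring drives double-exponential growth; iterations ~ log log n
Complexity: O(log log n)

O(log log n)


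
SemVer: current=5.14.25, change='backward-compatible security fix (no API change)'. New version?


Current: 5.14.25
Change category: 'backward-compatible security fix (no API change)' → patch bump
SemVer rule: patch bump → increment PATCH (MAJOR and MINOR unchanged)
New: 5.14.26

5.14.26


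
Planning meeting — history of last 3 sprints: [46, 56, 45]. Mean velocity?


Formula: Avg velocity = Total points / Number of sprints
Points: [46, 56, 45]
Sum = 46 + 56 + 45 = 147
Avg velocity = 147 / 3 = 49.0 points/sprint

49.0 points/sprint


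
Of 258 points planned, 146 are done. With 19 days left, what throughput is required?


Formula: Required rate = Remaining points / Days left
Remaining = 258 - 146 = 112 points
Required rate = 112 / 19 = 5.89 points/day

5.89 points/day


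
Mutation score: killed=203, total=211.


Mutation score = killed / total * 100
Mutation score = 203 / 211 * 100
Mutation score = 96.21%

96.21%


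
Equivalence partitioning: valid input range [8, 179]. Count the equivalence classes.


Valid range: [8, 179]
Class 1: x < 8 — invalid
Class 2: 8 ≤ x ≤ 179 — valid
Class 3: x > 179 — invalid
Total equivalence classes: 3

3 equivalence classes


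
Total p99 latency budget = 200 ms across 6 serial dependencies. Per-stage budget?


Formula: per_stage = total_budget / stages
per_stage = 200 / 6
per_stage = 33.33 ms

33.33 ms


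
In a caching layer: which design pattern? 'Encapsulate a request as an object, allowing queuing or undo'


This matches the Command pattern

Command


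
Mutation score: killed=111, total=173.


Mutation score = killed / total * 100
Mutation score = 111 / 173 * 100
Mutation score = 64.16%

64.16%


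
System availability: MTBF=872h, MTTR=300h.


Availability = MTBF / (MTBF + MTTR)
Availability = 872 / (872 + 300)
Availability = 872 / 1172
Availability = 74.4027%

74.4027%


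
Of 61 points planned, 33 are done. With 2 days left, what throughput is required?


Formula: Required rate = Remaining points / Days left
Remaining = 61 - 33 = 28 points
Required rate = 28 / 2 = 14.0 points/day

14.0 points/day


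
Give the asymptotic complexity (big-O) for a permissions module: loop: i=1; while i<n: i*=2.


Reasoning: i doubles each step so iterations are log2(n)
Complexity: O(log n)

O(log n)


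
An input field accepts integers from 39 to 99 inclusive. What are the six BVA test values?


Range: [39, 99]
Boundaries: just below min, min, min+1, max-1, max, just above max
Values: [38, 39, 40, 98, 99, 100]

[38, 39, 40, 98, 99, 100]


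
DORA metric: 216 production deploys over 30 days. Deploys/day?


Formula: deployments per day = releases / days
= 216 / 30
= 7.2 deploys/day
(equivalently, 50.4 deploys/week)

7.2 deploys/day


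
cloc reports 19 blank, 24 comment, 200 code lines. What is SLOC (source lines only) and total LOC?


Total LOC = blank + comment + code
Total LOC = 19 + 24 + 200 = 243
SLOC (source only) = code = 200

Total LOC: 243, SLOC: 200


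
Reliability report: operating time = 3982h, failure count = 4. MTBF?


Formula: MTBF = Total operating time / Number of failures
MTBF = 3982 / 4
MTBF = 995.5 hours

995.5 hours


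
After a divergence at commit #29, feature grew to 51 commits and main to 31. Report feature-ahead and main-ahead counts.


Common ancestor: commit #29
feature commits after divergence: 51 - 29 = 22
main commits after divergence: 31 - 29 = 2
feature is 22 commits ahead of main
main is 2 commits ahead of feature

feature ahead: 22, main ahead: 2


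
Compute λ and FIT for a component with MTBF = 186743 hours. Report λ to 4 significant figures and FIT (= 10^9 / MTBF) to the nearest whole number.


Formula: λ = 1 / MTBF; FIT = λ × 1e9 = 1e9 / MTBF
λ = 1 / 186743 ≈ 5.355e-06 failures/hour
FIT = 1e9 / 186743 ≈ 5355 failures per 1e9 hours (nearest whole number)

λ = 5.355e-06 /h, FIT = 5355


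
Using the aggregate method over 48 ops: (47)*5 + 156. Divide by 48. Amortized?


Formula: Amortized cost = Total cost / Operations
Total cost = (47 * 5) + (1 * 156)
Total cost = 235 + 156 = 391
Amortized = 391 / 48 = 8.1458

8.1458


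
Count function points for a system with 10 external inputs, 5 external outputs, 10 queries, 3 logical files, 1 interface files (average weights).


UFP = EI*4 + EO*5 + EQ*4 + ILF*10 + EIF*7
UFP = 10*4 + 5*5 + 10*4 + 3*10 + 1*7
UFP = 40 + 25 + 40 + 30 + 7
UFP = 142

142


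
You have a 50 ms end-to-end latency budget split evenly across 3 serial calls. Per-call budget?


Formula: per_stage = total_budget / stages
per_stage = 50 / 3
per_stage = 16.67 ms

16.67 ms


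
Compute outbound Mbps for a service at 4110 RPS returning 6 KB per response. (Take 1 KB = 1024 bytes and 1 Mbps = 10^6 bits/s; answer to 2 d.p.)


Formula: Mbps = payload_bytes * RPS * 8 / 1e6
Payload per request = 6 KB = 6 * 1024 = 6144 bytes
Total bytes/sec = 6144 * 4110 = 25251840
Total bits/sec = 25251840 * 8 = 202014720
Mbps = 202014720 / 1e6 = 202.01

202.01 Mbps


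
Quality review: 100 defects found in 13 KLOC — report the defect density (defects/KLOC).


Defect density = defects / KLOC
Defect density = 100 / 13
Defect density = 7.692 defects/KLOC

7.692 defects/KLOC


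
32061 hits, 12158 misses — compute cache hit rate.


Formula: hit rate = hits / (hits + misses) * 100
hit rate = 32061 / (32061 + 12158) * 100
hit rate = 32061 / 44219 * 100
hit rate = 72.51%

72.51%


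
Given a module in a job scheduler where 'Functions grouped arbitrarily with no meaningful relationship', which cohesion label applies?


Reasoning: Worst: random grouping
Type: Coincidental cohesion

Coincidental cohesion


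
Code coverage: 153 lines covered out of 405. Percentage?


Coverage = covered / total * 100
Coverage = 153 / 405 * 100
Coverage = 37.78%

37.78%


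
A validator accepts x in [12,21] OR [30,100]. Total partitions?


Valid ranges: [12,21] and [30,100]
Class 1: x < 12 — invalid
Class 2: 12 ≤ x ≤ 21 — valid
Class 3: 21 < x < 30 — invalid (gap between ranges)
Class 4: 30 ≤ x ≤ 100 — valid
Class 5: x > 100 — invalid
Total equivalence classes: 5

5 equivalence classes
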